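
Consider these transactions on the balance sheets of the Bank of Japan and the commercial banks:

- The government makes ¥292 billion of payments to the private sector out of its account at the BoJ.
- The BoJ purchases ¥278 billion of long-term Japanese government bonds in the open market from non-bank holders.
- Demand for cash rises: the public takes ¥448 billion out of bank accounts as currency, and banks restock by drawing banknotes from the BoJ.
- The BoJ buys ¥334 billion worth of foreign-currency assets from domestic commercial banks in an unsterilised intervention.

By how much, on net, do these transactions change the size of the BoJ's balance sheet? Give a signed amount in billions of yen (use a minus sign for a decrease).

+¥612 billion

BoJ balance sheet:
  Assets:      Securities +¥278B, Foreign assets +¥334B
  Liabilities: Bank reserves +¥456B, Currency in circulation +¥448B, Government deposits −¥292B
Commercial banking system:
  Assets:      Reserves at CB +¥456B, Foreign assets −¥334B
  Liabilities: Checkable deposits +¥122B
Change in total BoJ assets = +¥612 billion.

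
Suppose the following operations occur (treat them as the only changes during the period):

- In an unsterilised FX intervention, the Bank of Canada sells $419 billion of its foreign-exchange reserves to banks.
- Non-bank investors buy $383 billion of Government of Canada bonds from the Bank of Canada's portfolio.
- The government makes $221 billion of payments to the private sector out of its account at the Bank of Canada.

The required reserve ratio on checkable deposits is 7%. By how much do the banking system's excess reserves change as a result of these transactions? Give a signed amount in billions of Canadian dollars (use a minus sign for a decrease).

FX sale $419 billion: reserves −$419B, deposits 0.
Asset sale (to non-banks) $383 billion: reserves −$383B, deposits −$383B.
Government spending $221 billion: reserves +$221B, deposits +$221B.
Totals: Δreserves = −$581B, Δdeposits = −$162B.
Δrequired reserves = 7% × −$162B = −$11.34B.
Δexcess reserves = Δreserves − Δrequired = −$581B − (−$11.34B) = -$569.66 billion.

-$569.66 billion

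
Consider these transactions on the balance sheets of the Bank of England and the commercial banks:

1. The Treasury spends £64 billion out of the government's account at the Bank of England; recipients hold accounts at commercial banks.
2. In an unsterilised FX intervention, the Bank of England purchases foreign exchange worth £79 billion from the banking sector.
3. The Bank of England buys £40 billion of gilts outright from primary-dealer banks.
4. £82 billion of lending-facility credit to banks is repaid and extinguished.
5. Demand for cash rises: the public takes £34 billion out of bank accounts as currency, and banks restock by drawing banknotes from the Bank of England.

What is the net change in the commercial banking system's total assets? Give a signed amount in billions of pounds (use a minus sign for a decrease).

-£52 billion

Bank of England balance sheet:
  Assets:      Securities +£40B, Loans to banks −£82B, Foreign assets +£79B
  Liabilities: Bank reserves +£67B, Currency in circulation +£34B, Government deposits −£64B
Commercial banking system:
  Assets:      Reserves at CB +£67B, Securities −£40B, Foreign assets −£79B
  Liabilities: Checkable deposits +£30B, Borrowings from CB −£82B
Change in total bank assets = -£52 billion.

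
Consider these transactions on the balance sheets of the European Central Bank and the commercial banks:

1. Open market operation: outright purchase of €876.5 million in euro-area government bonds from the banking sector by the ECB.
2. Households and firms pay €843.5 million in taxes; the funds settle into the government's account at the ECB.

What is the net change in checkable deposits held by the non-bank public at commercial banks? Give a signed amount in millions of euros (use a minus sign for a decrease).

ECB balance sheet:
  Assets:      Securities +€876.5M
  Liabilities: Bank reserves +€33M, Government deposits +€843.5M
Commercial banking system:
  Assets:      Reserves at CB +€33M, Securities −€876.5M
  Liabilities: Checkable deposits −€843.5M
So the change in checkable deposits held by the non-bank public at commercial banks is -€843.5 million.

-€843.5 million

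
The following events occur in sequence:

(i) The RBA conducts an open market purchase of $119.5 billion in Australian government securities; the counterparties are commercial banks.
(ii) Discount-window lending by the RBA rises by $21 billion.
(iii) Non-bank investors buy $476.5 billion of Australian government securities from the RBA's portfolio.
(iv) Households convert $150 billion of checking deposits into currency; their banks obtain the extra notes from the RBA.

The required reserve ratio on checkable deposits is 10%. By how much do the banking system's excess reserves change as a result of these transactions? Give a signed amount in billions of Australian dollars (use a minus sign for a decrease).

OMO purchase (from banks) $119.5 billion: reserves +$119.5B, deposits 0.
Discount-window loan $21 billion: reserves +$21B, deposits 0.
Asset sale (to non-banks) $476.5 billion: reserves −$476.5B, deposits −$476.5B.
Currency withdrawal $150 billion: reserves −$150B, deposits −$150B.
Totals: Δreserves = −$486B, Δdeposits = −$626.5B.
Δrequired reserves = 10% × −$626.5B = −$62.65B.
Δexcess reserves = Δreserves − Δrequired = −$486B − (−$62.65B) = -$423.35 billion.

-$423.35 billion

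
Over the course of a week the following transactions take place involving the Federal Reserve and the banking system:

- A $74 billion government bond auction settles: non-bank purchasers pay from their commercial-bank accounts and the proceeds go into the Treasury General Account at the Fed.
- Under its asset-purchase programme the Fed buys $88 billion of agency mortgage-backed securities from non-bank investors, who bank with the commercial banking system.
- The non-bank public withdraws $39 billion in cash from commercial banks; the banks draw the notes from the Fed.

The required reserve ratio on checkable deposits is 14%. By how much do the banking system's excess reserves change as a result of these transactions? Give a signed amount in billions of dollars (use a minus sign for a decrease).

-$21.5 billion

Government account inflow $74 billion: reserves −$74B, deposits −$74B.
Asset purchase (from non-banks) $88 billion: reserves +$88B, deposits +$88B.
Currency withdrawal $39 billion: reserves −$39B, deposits −$39B.
Totals: Δreserves = −$25B, Δdeposits = −$25B.
Δrequired reserves = 14% × −$25B = −$3.5B.
Δexcess reserves = Δreserves − Δrequired = −$25B − (−$3.5B) = -$21.5 billion.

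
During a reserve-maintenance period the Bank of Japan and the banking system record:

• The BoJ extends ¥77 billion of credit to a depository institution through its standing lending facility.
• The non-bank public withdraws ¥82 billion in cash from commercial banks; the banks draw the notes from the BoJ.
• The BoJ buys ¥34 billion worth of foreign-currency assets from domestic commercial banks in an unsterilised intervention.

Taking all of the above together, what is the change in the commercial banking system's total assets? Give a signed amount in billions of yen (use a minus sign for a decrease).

BoJ balance sheet:
  Assets:      Loans to banks +¥77B, Foreign assets +¥34B
  Liabilities: Bank reserves +¥29B, Currency in circulation +¥82B
Commercial banking system:
  Assets:      Reserves at CB +¥29B, Foreign assets −¥34B
  Liabilities: Checkable deposits −¥82B, Borrowings from CB +¥77B
Change in total bank assets = -¥5 billion.

-¥5 billion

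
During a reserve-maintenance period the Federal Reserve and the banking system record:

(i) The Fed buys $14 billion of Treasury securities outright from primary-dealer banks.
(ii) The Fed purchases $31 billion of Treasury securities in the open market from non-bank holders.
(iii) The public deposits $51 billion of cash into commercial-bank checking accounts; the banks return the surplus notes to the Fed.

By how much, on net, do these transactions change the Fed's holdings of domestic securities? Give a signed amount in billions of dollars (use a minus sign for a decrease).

Fed balance sheet:
  Assets:      Securities +$45B
  Liabilities: Bank reserves +$96B, Currency in circulation −$51B
Commercial banking system:
  Assets:      Reserves at CB +$96B, Securities −$14B
  Liabilities: Checkable deposits +$82B
So the change in the Fed's holdings of domestic securities is +$45 billion.

+$45 billion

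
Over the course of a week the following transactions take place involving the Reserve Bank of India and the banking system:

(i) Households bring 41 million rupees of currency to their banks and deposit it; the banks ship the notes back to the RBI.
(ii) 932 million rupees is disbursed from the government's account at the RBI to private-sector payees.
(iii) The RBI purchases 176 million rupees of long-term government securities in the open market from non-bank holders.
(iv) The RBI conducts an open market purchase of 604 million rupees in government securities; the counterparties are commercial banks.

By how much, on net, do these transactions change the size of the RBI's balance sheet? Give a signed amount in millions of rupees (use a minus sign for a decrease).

Currency deposit 41 million rupees: only the composition of liabilities changes → 0.
Government spending 932 million rupees: only the composition of liabilities changes → 0.
Asset purchase (from non-banks) 176 million rupees: an RBI asset is acquired → +176M.
OMO purchase (from banks) 604 million rupees: an RBI asset is acquired → +604M.
Net: 0 + 0 + 176 + 604 = +780 million.

+780 million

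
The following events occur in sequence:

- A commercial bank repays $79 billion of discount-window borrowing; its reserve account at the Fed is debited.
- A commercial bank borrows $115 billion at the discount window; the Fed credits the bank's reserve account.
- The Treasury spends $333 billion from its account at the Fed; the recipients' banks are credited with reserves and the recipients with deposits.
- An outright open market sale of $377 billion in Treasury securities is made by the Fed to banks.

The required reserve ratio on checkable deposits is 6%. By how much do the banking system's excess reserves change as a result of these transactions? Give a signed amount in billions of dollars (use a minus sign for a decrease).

Discount-window repayment $79 billion: reserves −$79B, deposits 0.
Discount-window loan $115 billion: reserves +$115B, deposits 0.
Government spending $333 billion: reserves +$333B, deposits +$333B.
OMO sale (to banks) $377 billion: reserves −$377B, deposits 0.
Totals: Δreserves = −$8B, Δdeposits = +$333B.
Δrequired reserves = 6% × +$333B = +$19.98B.
Δexcess reserves = Δreserves − Δrequired = −$8B − (+$19.98B) = -$27.98 billion.

-$27.98 billion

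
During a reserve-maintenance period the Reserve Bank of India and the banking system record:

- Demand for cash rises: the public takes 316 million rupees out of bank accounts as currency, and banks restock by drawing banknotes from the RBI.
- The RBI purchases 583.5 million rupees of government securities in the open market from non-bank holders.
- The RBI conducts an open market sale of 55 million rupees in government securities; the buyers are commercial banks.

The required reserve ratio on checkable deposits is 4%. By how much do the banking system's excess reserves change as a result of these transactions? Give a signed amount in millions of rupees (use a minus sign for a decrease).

+201.8 million

Currency withdrawal 316 million rupees: reserves −316M, deposits −316M.
Asset purchase (from non-banks) 583.5 million rupees: reserves +583.5M, deposits +583.5M.
OMO sale (to banks) 55 million rupees: reserves −55M, deposits 0.
Totals: Δreserves = +212.5M, Δdeposits = +267.5M.
Δrequired reserves = 4% × +267.5M = +10.7M.
Δexcess reserves = Δreserves − Δrequired = +212.5M − (+10.7M) = +201.8 million.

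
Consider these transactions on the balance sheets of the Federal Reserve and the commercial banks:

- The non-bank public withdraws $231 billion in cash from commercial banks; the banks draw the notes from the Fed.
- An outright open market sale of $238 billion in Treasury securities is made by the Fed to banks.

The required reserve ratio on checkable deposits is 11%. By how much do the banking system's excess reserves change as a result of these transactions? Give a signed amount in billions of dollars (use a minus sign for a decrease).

Currency withdrawal $231 billion: reserves −$231B, deposits −$231B.
OMO sale (to banks) $238 billion: reserves −$238B, deposits 0.
Totals: Δreserves = −$469B, Δdeposits = −$231B.
Δrequired reserves = 11% × −$231B = −$25.41B.
Δexcess reserves = Δreserves − Δrequired = −$469B − (−$25.41B) = -$443.59 billion.

-$443.59 billion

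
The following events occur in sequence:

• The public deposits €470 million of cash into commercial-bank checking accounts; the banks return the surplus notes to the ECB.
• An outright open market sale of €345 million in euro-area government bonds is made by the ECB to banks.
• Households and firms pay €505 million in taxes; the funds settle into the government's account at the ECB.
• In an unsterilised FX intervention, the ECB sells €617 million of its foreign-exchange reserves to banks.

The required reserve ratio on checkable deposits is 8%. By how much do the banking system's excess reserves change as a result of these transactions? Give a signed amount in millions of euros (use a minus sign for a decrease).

-€994.2 million

Currency deposit €470 million: reserves +€470M, deposits +€470M.
OMO sale (to banks) €345 million: reserves −€345M, deposits 0.
Government account inflow €505 million: reserves −€505M, deposits −€505M.
FX sale €617 million: reserves −€617M, deposits 0.
Totals: Δreserves = −€997M, Δdeposits = −€35M.
Δrequired reserves = 8% × −€35M = −€2.8M.
Δexcess reserves = Δreserves − Δrequired = −€997M − (−€2.8M) = -€994.2 million.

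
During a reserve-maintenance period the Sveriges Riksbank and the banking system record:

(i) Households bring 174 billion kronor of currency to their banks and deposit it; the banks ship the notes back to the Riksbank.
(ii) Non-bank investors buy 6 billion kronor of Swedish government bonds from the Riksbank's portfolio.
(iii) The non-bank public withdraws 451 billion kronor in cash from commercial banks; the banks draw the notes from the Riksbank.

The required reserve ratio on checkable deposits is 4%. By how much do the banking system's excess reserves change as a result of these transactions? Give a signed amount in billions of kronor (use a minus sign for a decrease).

Currency deposit 174 billion kronor: reserves +174B, deposits +174B.
Asset sale (to non-banks) 6 billion kronor: reserves −6B, deposits −6B.
Currency withdrawal 451 billion kronor: reserves −451B, deposits −451B.
Totals: Δreserves = −283B, Δdeposits = −283B.
Δrequired reserves = 4% × −283B = −11.32B.
Δexcess reserves = Δreserves − Δrequired = −283B − (−11.32B) = -271.68 billion.

-271.68 billion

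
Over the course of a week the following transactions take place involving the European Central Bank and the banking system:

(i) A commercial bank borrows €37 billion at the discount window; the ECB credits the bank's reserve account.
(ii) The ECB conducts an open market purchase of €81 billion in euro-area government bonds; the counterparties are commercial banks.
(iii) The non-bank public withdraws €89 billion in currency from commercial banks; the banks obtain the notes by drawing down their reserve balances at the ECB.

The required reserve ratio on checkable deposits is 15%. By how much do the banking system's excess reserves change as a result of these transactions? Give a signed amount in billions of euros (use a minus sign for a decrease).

Discount-window loan €37 billion: reserves +€37B, deposits 0.
OMO purchase (from banks) €81 billion: reserves +€81B, deposits 0.
Currency withdrawal €89 billion: reserves −€89B, deposits −€89B.
Totals: Δreserves = +€29B, Δdeposits = −€89B.
Δrequired reserves = 15% × −€89B = −€13.35B.
Δexcess reserves = Δreserves − Δrequired = +€29B − (−€13.35B) = +€42.35 billion.

+€42.35 billion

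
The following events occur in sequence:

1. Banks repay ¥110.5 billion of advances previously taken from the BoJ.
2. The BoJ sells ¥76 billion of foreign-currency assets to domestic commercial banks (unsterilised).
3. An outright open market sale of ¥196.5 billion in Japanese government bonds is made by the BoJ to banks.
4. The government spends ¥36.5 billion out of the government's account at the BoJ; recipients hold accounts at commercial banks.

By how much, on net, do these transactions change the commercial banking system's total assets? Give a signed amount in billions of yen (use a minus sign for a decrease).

Discount-window repayment ¥110.5 billion: bank balance sheets shrink → −¥110.5B.
FX sale ¥76 billion: just an asset swap on bank balance sheets → 0.
OMO sale (to banks) ¥196.5 billion: just an asset swap on bank balance sheets → 0.
Government spending ¥36.5 billion: bank balance sheets expand → +¥36.5B.
Net: −110.5 + 0 + 0 + 36.5 = -¥74 billion.

-¥74 billion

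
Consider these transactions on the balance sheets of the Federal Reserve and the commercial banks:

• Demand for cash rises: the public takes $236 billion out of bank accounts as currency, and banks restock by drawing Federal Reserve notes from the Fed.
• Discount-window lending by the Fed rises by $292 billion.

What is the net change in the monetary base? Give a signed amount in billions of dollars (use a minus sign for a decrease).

Fed balance sheet:
  Assets:      Loans to banks +$292B
  Liabilities: Bank reserves +$56B, Currency in circulation +$236B
Monetary base = currency + reserves: +$236B + (+$56B) = +$292 billion.

+$292 billion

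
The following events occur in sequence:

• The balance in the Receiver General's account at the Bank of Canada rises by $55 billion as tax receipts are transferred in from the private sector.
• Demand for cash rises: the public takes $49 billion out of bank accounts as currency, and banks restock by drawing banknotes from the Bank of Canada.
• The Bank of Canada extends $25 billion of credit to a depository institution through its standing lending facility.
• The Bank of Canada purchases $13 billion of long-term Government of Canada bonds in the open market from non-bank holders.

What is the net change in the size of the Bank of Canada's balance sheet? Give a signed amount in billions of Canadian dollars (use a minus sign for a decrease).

Government account inflow $55 billion: only the composition of liabilities changes → 0.
Currency withdrawal $49 billion: only the composition of liabilities changes → 0.
Discount-window loan $25 billion: a Bank of Canada asset is acquired → +$25B.
Asset purchase (from non-banks) $13 billion: a Bank of Canada asset is acquired → +$13B.
Net: 0 + 0 + 25 + 13 = +$38 billion.

+$38 billion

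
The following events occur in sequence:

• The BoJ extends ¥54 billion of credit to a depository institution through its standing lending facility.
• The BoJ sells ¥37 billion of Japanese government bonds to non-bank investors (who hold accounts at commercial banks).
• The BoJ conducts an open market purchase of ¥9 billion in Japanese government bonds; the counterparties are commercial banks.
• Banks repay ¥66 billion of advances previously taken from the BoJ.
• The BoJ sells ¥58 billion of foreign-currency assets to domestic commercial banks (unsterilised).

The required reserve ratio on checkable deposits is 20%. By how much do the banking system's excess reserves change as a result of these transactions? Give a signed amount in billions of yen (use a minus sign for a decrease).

-¥90.6 billion

Discount-window loan ¥54 billion: reserves +¥54B, deposits 0.
Asset sale (to non-banks) ¥37 billion: reserves −¥37B, deposits −¥37B.
OMO purchase (from banks) ¥9 billion: reserves +¥9B, deposits 0.
Discount-window repayment ¥66 billion: reserves −¥66B, deposits 0.
FX sale ¥58 billion: reserves −¥58B, deposits 0.
Totals: Δreserves = −¥98B, Δdeposits = −¥37B.
Δrequired reserves = 20% × −¥37B = −¥7.4B.
Δexcess reserves = Δreserves − Δrequired = −¥98B − (−¥7.4B) = -¥90.6 billion.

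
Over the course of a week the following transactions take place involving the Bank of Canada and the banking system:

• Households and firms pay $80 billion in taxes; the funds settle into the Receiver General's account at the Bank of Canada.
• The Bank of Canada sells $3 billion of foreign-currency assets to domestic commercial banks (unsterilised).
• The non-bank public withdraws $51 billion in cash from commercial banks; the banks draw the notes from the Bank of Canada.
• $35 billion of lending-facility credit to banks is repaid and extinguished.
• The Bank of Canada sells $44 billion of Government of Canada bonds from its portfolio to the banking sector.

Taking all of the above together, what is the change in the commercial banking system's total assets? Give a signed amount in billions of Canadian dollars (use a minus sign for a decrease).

-$166 billion

Bank of Canada balance sheet:
  Assets:      Securities −$44B, Loans to banks −$35B, Foreign assets −$3B
  Liabilities: Bank reserves −$213B, Currency in circulation +$51B, Government deposits +$80B
Commercial banking system:
  Assets:      Reserves at CB −$213B, Securities +$44B, Foreign assets +$3B
  Liabilities: Checkable deposits −$131B, Borrowings from CB −$35B
Change in total bank assets = -$166 billion.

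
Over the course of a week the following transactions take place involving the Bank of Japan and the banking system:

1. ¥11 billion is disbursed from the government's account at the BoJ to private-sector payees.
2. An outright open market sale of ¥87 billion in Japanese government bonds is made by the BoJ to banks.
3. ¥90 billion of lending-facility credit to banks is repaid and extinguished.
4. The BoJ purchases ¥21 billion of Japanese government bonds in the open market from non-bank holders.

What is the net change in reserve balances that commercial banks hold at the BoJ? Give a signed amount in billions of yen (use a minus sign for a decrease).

Government spending ¥11 billion: government payments flow into bank reserve accounts → +¥11B.
OMO sale (to banks) ¥87 billion: the buying banks pay out of their reserve balances → −¥87B.
Discount-window repayment ¥90 billion: repayment is debited from reserves → −¥90B.
Asset purchase (from non-banks) ¥21 billion: the BoJ pays by crediting reserve accounts → +¥21B.
Net: 11 − 87 − 90 + 21 = -¥145 billion.

-¥145 billion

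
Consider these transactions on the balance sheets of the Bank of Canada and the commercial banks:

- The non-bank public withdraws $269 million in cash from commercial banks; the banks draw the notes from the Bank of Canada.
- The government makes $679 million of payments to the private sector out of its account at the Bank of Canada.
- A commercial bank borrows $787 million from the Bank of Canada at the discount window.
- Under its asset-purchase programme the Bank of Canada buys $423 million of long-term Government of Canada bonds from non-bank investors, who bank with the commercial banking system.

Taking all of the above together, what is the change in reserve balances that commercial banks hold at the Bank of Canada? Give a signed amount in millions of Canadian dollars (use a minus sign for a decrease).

+$1620 million

Bank of Canada balance sheet:
  Assets:      Securities +$423M, Loans to banks +$787M
  Liabilities: Bank reserves +$1620M, Currency in circulation +$269M, Government deposits −$679M
Commercial banking system:
  Assets:      Reserves at CB +$1620M
  Liabilities: Checkable deposits +$833M, Borrowings from CB +$787M
So the change in reserve balances that commercial banks hold at the Bank of Canada is +$1620 million.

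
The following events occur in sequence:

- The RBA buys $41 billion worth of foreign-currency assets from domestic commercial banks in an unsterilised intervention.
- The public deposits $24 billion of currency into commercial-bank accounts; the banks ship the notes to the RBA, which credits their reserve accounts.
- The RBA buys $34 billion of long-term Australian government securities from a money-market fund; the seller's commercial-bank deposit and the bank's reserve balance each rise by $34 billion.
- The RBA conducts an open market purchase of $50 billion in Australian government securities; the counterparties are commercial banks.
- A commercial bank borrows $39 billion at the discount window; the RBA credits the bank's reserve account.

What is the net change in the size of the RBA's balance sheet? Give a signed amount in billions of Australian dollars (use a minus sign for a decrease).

FX purchase $41 billion: an RBA asset is acquired → +$41B.
Currency deposit $24 billion: only the composition of liabilities changes → 0.
Asset purchase (from non-banks) $34 billion: an RBA asset is acquired → +$34B.
OMO purchase (from banks) $50 billion: an RBA asset is acquired → +$50B.
Discount-window loan $39 billion: an RBA asset is acquired → +$39B.
Net: 41 + 0 + 34 + 50 + 39 = +$164 billion.

+$164 billion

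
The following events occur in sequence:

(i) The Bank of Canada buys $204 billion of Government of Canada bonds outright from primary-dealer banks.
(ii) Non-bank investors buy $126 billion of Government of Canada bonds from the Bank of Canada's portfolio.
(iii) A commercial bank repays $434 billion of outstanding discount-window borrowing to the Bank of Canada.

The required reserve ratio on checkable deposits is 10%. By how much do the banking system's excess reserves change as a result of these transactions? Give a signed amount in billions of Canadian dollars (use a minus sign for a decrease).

-$343.4 billion

OMO purchase (from banks) $204 billion: reserves +$204B, deposits 0.
Asset sale (to non-banks) $126 billion: reserves −$126B, deposits −$126B.
Discount-window repayment $434 billion: reserves −$434B, deposits 0.
Totals: Δreserves = −$356B, Δdeposits = −$126B.
Δrequired reserves = 10% × −$126B = −$12.6B.
Δexcess reserves = Δreserves − Δrequired = −$356B − (−$12.6B) = -$343.4 billion.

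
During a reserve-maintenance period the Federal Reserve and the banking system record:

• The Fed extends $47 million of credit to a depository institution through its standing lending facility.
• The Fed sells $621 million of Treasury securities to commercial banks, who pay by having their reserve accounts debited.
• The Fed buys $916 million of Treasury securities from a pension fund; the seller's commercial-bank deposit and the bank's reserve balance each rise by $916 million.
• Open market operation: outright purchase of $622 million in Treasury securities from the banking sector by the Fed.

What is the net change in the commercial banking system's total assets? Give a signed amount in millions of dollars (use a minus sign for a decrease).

Discount-window loan $47 million: bank balance sheets expand → +$47M.
OMO sale (to banks) $621 million: just an asset swap on bank balance sheets → 0.
Asset purchase (from non-banks) $916 million: bank balance sheets expand → +$916M.
OMO purchase (from banks) $622 million: just an asset swap on bank balance sheets → 0.
Net: 47 + 0 + 916 + 0 = +$963 million.

+$963 million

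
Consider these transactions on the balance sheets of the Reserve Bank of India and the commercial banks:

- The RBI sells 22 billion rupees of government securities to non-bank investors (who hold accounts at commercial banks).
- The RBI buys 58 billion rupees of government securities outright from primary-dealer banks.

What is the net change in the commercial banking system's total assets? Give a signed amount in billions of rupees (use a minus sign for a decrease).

-22 billion

Asset sale (to non-banks) 22 billion rupees: bank balance sheets shrink → −22B.
OMO purchase (from banks) 58 billion rupees: just an asset swap on bank balance sheets → 0.
Net: −22 + 0 = -22 billion.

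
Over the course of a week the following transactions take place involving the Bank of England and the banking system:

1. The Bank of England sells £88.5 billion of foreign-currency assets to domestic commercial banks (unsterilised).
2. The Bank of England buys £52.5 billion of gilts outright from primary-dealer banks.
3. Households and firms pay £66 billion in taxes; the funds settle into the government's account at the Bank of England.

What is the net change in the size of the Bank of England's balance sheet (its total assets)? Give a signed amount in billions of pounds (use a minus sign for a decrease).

Bank of England balance sheet:
  Assets:      Securities +£52.5B, Foreign assets −£88.5B
  Liabilities: Bank reserves −£102B, Government deposits +£66B
Change in total Bank of England assets = -£36 billion.

-£36 billion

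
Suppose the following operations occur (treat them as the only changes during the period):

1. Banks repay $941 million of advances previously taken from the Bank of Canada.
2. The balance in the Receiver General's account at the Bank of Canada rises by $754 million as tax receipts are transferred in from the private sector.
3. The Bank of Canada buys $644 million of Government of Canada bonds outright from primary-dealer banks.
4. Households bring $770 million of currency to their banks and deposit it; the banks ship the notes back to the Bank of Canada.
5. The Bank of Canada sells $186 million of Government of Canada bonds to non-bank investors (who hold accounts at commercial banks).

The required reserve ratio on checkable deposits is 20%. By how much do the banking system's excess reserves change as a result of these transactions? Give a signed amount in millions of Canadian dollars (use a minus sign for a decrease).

Discount-window repayment $941 million: reserves −$941M, deposits 0.
Government account inflow $754 million: reserves −$754M, deposits −$754M.
OMO purchase (from banks) $644 million: reserves +$644M, deposits 0.
Currency deposit $770 million: reserves +$770M, deposits +$770M.
Asset sale (to non-banks) $186 million: reserves −$186M, deposits −$186M.
Totals: Δreserves = −$467M, Δdeposits = −$170M.
Δrequired reserves = 20% × −$170M = −$34M.
Δexcess reserves = Δreserves − Δrequired = −$467M − (−$34M) = -$433 million.

-$433 million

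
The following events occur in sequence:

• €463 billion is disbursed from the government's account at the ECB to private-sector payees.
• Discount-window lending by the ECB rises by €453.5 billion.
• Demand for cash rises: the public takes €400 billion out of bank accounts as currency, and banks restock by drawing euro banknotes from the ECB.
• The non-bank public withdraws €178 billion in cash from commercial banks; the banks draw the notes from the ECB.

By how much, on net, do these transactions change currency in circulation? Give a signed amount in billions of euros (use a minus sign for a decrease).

Government spending €463 billion: no currency enters or leaves circulation → 0.
Discount-window loan €453.5 billion: no currency enters or leaves circulation → 0.
Currency withdrawal €400 billion: notes leave the central bank → +€400B.
Currency withdrawal €178 billion: notes leave the central bank → +€178B.
Net: 0 + 0 + 400 + 178 = +€578 billion.

+€578 billion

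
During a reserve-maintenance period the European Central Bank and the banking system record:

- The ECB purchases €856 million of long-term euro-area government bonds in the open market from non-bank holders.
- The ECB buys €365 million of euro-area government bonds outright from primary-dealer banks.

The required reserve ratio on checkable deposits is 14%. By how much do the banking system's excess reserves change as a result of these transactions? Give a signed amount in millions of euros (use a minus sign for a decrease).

+€1101.16 million

Asset purchase (from non-banks) €856 million: reserves +€856M, deposits +€856M.
OMO purchase (from banks) €365 million: reserves +€365M, deposits 0.
Totals: Δreserves = +€1221M, Δdeposits = +€856M.
Δrequired reserves = 14% × +€856M = +€119.84M.
Δexcess reserves = Δreserves − Δrequired = +€1221M − (+€119.84M) = +€1101.16 million.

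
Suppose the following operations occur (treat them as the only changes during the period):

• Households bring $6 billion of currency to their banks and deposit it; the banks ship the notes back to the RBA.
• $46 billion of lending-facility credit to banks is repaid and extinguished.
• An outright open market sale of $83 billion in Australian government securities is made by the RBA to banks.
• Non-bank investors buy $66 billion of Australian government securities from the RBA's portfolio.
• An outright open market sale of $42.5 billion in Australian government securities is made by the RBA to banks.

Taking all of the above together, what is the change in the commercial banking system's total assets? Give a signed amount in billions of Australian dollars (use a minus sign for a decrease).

RBA balance sheet:
  Assets:      Securities −$191.5B, Loans to banks −$46B
  Liabilities: Bank reserves −$231.5B, Currency in circulation −$6B
Commercial banking system:
  Assets:      Reserves at CB −$231.5B, Securities +$125.5B
  Liabilities: Checkable deposits −$60B, Borrowings from CB −$46B
Change in total bank assets = -$106 billion.

-$106 billion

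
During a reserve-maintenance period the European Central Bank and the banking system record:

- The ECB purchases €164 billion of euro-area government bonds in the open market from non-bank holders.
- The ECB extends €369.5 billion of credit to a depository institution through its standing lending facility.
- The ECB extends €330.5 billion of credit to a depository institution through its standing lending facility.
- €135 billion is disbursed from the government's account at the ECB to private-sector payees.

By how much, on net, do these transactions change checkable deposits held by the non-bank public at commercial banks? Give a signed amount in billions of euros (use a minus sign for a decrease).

Asset purchase (from non-banks) €164 billion: non-bank counterparties' bank balances rise → +€164B.
Discount-window loan €369.5 billion: the counterparty is a bank, so public deposits are unchanged → 0.
Discount-window loan €330.5 billion: the counterparty is a bank, so public deposits are unchanged → 0.
Government spending €135 billion: non-bank counterparties' bank balances rise → +€135B.
Net: 164 + 0 + 0 + 135 = +€299 billion.

+€299 billion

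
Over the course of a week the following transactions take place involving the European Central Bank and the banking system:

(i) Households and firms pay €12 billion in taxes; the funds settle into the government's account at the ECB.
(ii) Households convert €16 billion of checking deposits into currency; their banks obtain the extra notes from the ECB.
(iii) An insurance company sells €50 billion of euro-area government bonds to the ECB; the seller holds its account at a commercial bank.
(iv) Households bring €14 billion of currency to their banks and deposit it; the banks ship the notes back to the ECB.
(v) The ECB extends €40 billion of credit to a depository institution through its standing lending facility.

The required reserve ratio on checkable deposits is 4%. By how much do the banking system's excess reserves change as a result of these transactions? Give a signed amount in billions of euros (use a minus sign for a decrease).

Government account inflow €12 billion: reserves −€12B, deposits −€12B.
Currency withdrawal €16 billion: reserves −€16B, deposits −€16B.
Asset purchase (from non-banks) €50 billion: reserves +€50B, deposits +€50B.
Currency deposit €14 billion: reserves +€14B, deposits +€14B.
Discount-window loan €40 billion: reserves +€40B, deposits 0.
Totals: Δreserves = +€76B, Δdeposits = +€36B.
Δrequired reserves = 4% × +€36B = +€1.44B.
Δexcess reserves = Δreserves − Δrequired = +€76B − (+€1.44B) = +€74.56 billion.

+€74.56 billion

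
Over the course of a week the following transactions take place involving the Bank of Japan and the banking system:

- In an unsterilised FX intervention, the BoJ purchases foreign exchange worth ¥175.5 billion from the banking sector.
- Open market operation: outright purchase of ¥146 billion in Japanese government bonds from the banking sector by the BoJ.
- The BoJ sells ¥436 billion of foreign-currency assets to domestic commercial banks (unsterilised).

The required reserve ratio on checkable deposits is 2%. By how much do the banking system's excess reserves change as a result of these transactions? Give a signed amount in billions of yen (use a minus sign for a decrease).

-¥114.5 billion

FX purchase ¥175.5 billion: reserves +¥175.5B, deposits 0.
OMO purchase (from banks) ¥146 billion: reserves +¥146B, deposits 0.
FX sale ¥436 billion: reserves −¥436B, deposits 0.
Totals: Δreserves = −¥114.5B, Δdeposits = 0.
Δrequired reserves = 2% × 0 = 0.
Δexcess reserves = Δreserves − Δrequired = −¥114.5B − (0) = -¥114.5 billion.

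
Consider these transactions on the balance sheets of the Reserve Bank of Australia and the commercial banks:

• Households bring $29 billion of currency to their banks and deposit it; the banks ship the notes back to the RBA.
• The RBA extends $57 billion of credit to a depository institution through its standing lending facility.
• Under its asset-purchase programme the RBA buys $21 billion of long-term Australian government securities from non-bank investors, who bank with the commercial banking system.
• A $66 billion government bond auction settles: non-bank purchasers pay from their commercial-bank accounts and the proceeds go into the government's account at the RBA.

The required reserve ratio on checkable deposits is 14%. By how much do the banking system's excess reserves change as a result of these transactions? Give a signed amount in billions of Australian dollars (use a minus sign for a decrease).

Currency deposit $29 billion: reserves +$29B, deposits +$29B.
Discount-window loan $57 billion: reserves +$57B, deposits 0.
Asset purchase (from non-banks) $21 billion: reserves +$21B, deposits +$21B.
Government account inflow $66 billion: reserves −$66B, deposits −$66B.
Totals: Δreserves = +$41B, Δdeposits = −$16B.
Δrequired reserves = 14% × −$16B = −$2.24B.
Δexcess reserves = Δreserves − Δrequired = +$41B − (−$2.24B) = +$43.24 billion.

+$43.24 billion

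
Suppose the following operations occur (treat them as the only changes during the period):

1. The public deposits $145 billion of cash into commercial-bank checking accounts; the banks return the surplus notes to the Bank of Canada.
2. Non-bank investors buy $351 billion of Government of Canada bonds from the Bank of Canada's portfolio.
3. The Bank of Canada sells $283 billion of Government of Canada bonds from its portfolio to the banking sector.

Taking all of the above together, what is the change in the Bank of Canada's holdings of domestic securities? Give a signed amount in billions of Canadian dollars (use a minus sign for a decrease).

-$634 billion

Currency deposit $145 billion: the Bank of Canada's securities portfolio is untouched → 0.
Asset sale (to non-banks) $351 billion: securities removed from the Bank of Canada's portfolio → −$351B.
OMO sale (to banks) $283 billion: securities removed from the Bank of Canada's portfolio → −$283B.
Net: 0 − 351 − 283 = -$634 billion.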